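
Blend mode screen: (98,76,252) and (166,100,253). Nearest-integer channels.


Screen: C = 255 - (255-A)×(255-B)/255, rounded to nearest integer
R: 255 - (255-98)×(255-166)/255 = 255 - 13973/255 ≈ 255 - 54.796 = 200.204 → 200
G: 255 - (255-76)×(255-100)/255 = 255 - 27745/255 ≈ 255 - 108.804 = 146.196 → 146
B: 255 - (255-252)×(255-253)/255 = 255 - 6/255 ≈ 255 - 0.024 = 254.976 → 255
= RGB(200, 146, 255)


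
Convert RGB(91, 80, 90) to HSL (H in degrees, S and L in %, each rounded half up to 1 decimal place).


Normalize: R'=91/255≈0.3569, G'=80/255≈0.3137, B'=90/255≈0.3529
Max=91/255, Min=80/255, Δ=Max-Min=11/255
L = (Max+Min)/2 = (91+80)/510 = 171/510 = 0.33529… → L = 33.5%
L ≤ 0.5 → S = Δ/(Max+Min) = 11/(91+80) = 11/171 = 0.06432… → S = 6.4%
(the 1/255 factors cancel in S and H, so raw channel differences can be used)
Max is R' → H = 60 × (((G-B)/Δ) mod 6) = 60 × (((80-90)/11) mod 6)
  (-10)/11 = -0.9090…; negative, so add 6 → 5.0909…
  H = 60 × 5.0909… = 305.454…° → H = 305.5°
= HSL(305.5°, 6.4%, 33.5%)


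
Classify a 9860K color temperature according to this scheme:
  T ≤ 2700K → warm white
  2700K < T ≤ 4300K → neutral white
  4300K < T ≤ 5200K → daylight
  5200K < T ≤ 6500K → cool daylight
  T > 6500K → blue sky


Temperature: 9860K
9860K > 6500K → blue sky
Classification: blue sky


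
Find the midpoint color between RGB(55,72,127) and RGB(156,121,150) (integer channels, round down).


Midpoint: each channel = ⌊(C₁+C₂)/2⌋
R: ⌊(55+156)/2⌋ = 105
G: ⌊(72+121)/2⌋ = 96
B: ⌊(127+150)/2⌋ = 138
= RGB(105, 96, 138)


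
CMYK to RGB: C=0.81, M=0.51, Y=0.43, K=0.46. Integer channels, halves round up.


R = 255 × (1-C) × (1-K) = 255 × 0.19 × 0.54 = 26.163 → 26
G = 255 × (1-M) × (1-K) = 255 × 0.49 × 0.54 = 67.473 → 67
B = 255 × (1-Y) × (1-K) = 255 × 0.57 × 0.54 = 78.489 → 78
= RGB(26, 67, 78)


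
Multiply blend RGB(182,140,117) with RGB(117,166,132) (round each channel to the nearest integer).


Multiply: C = A×B/255, rounded to nearest integer
R: 182×117/255 = 21294/255 ≈ 83.506 → 84
G: 140×166/255 = 23240/255 ≈ 91.137 → 91
B: 117×132/255 = 15444/255 ≈ 60.565 → 61
= RGB(84, 91, 61)


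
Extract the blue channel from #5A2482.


Color: #5A2482
R = 5A = 90
G = 24 = 36
B = 82 = 130
Blue = 130


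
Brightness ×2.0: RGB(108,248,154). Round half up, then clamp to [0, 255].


Multiply each channel by 2.0, round half up, clamp to [0, 255]
R: 108×2.0 = 216
G: 248×2.0 = 496 → clamp → 255
B: 154×2.0 = 308 → clamp → 255
= RGB(216, 255, 255)


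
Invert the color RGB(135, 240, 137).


Invert: (255-R, 255-G, 255-B)
R: 255-135 = 120
G: 255-240 = 15
B: 255-137 = 118
= RGB(120, 15, 118)


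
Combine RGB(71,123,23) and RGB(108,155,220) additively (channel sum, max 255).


Additive: each channel = min(255, C₁+C₂)
R: 71+108 = 179 → 179
G: 123+155 = 278 → 255
B: 23+220 = 243 → 243
= RGB(179, 255, 243)


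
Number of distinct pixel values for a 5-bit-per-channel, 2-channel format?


Total bits = 5 bits/channel × 2 channels = 10 bits
Distinct pixel values = 2^10
= 1,024 pixel values


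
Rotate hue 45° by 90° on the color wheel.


New hue = (H + rotation) mod 360
New hue = (45 + 90) mod 360
= 135 mod 360
= 135°


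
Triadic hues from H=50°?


Triadic: equally spaced at 120° intervals
H1 = 50°
H2 = (50 + 120) mod 360 = 170°
H3 = (50 + 240) mod 360 = 290°
Triadic = 50°, 170°, 290°


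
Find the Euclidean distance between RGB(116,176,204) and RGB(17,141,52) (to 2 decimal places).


d = √[(R₁-R₂)² + (G₁-G₂)² + (B₁-B₂)²]
d = √[(116-17)² + (176-141)² + (204-52)²]
d = √[9801 + 1225 + 23104]
d = √34130
d ≈ 184.74


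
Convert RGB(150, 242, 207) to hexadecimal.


R = 150 → 96 (hex)
G = 242 → F2 (hex)
B = 207 → CF (hex)
Hex = #96F2CF


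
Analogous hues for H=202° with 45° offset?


Base hue: 202°
Left analog: (202 - 45) mod 360 = 157°
Right analog: (202 + 45) mod 360 = 247°
Analogous hues = 157° and 247°


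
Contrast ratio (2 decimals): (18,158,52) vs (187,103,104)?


Linearize each sRGB channel c=v/255: c/12.92 if c ≤ 0.04045 else ((c+0.055)/1.055)^2.4
L = 0.2126×R_lin + 0.7152×G_lin + 0.0722×B_lin
Color 1 (18,158,52):
  R=18: 18/255≈0.0706 > 0.04045 → ((0.0706+0.055)/1.055)^2.4 ≈ 0.00605
  G=158: 158/255≈0.6196 > 0.04045 → ((0.6196+0.055)/1.055)^2.4 ≈ 0.34191
  B=52: 52/255≈0.2039 > 0.04045 → ((0.2039+0.055)/1.055)^2.4 ≈ 0.03434
  L1 = 0.2126×0.00605 + 0.7152×0.34191 + 0.0722×0.03434 ≈ 0.24830
Color 2 (187,103,104):
  R=187: 187/255≈0.7333 > 0.04045 → ((0.7333+0.055)/1.055)^2.4 ≈ 0.49693
  G=103: 103/255≈0.4039 > 0.04045 → ((0.4039+0.055)/1.055)^2.4 ≈ 0.13563
  B=104: 104/255≈0.4078 > 0.04045 → ((0.4078+0.055)/1.055)^2.4 ≈ 0.13843
  L2 = 0.2126×0.49693 + 0.7152×0.13563 + 0.0722×0.13843 ≈ 0.21265
Lighter = 0.24830, Darker = 0.21265
Ratio = (L_lighter + 0.05) / (L_darker + 0.05)
Ratio = (0.24830 + 0.05) / (0.21265 + 0.05) = 0.29830 / 0.26265 ≈ 1.1358
Ratio ≈ 1.14:1


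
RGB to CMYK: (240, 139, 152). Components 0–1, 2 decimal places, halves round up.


R'=240/255≈0.9412, G'=139/255≈0.5451, B'=152/255≈0.5961
K = 1 - max(R',G',B') = 1 - 240/255 = 15/255 = 0.05882… → 0.06
(1-R'-K)/(1-K) simplifies to (max-R)/max with max = 240:
C = (240-240)/240 = 0/240 = 0 → 0.00
M = (240-139)/240 = 101/240 = 0.42083… → 0.42
Y = (240-152)/240 = 88/240 = 0.36666… → 0.37
= CMYK(0.00, 0.42, 0.37, 0.06)


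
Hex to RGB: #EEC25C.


EE → 238 (R)
C2 → 194 (G)
5C → 92 (B)
= RGB(238, 194, 92)


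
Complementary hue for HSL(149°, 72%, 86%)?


Complement = opposite side of color wheel = hue + 180°
H' = (149 + 180) mod 360 = 329°
S and L unchanged.
= HSL(329°, 72%, 86%)


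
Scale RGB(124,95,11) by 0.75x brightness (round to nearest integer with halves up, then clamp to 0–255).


Multiply each channel by 0.75, round half up, clamp to [0, 255]
R: 124×0.75 = 93
G: 95×0.75 = 71.25 → round → 71
B: 11×0.75 = 8.25 → round → 8
= RGB(93, 71, 8)


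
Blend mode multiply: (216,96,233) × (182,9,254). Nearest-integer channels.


Multiply: C = A×B/255, rounded to nearest integer
R: 216×182/255 = 39312/255 ≈ 154.165 → 154
G: 96×9/255 = 864/255 ≈ 3.388 → 3
B: 233×254/255 = 59182/255 ≈ 232.086 → 232
= RGB(154, 3, 232)


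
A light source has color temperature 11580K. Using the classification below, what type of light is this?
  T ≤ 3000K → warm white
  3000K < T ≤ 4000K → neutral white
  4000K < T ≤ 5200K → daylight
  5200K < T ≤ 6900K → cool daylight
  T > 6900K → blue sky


Temperature: 11580K
11580K > 6900K → blue sky
Classification: blue sky


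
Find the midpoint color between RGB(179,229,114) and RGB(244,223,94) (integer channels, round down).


Midpoint: each channel = ⌊(C₁+C₂)/2⌋
R: ⌊(179+244)/2⌋ = 211
G: ⌊(229+223)/2⌋ = 226
B: ⌊(114+94)/2⌋ = 104
= RGB(211, 226, 104)


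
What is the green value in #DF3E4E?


Color: #DF3E4E
R = DF = 223
G = 3E = 62
B = 4E = 78
Green = 62


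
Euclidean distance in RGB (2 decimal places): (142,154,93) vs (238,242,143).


d = √[(R₁-R₂)² + (G₁-G₂)² + (B₁-B₂)²]
d = √[(142-238)² + (154-242)² + (93-143)²]
d = √[9216 + 7744 + 2500]
d = √19460
d ≈ 139.50


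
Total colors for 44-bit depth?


Colors = 2^bits = 2^44
= 17,592,186,044,416 colors


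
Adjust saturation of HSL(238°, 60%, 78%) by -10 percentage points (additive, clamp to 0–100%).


Original S = 60%
Adjustment = -10 percentage points
New S = 60 + (-10) = 50
Clamp to [0, 100] → 50
= HSL(238°, 50%, 78%)


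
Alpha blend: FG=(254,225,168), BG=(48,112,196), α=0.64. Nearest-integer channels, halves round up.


C = α×F + (1-α)×B, with 1-α = 0.36
R: 0.64×254 + 0.36×48 = 162.56 + 17.28 = 179.84 → 180
G: 0.64×225 + 0.36×112 = 144.00 + 40.32 = 184.32 → 184
B: 0.64×168 + 0.36×196 = 107.52 + 70.56 = 178.08 → 178
= RGB(180, 184, 178)


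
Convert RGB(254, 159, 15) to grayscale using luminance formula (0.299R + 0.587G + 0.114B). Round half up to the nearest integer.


Gray = 0.299×R + 0.587×G + 0.114×B
Gray = 0.299×254 + 0.587×159 + 0.114×15
Gray = 75.946 + 93.333 + 1.710
Gray = 170.989 → round half up → 171
Gray = 171


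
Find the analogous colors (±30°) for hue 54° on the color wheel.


Base hue: 54°
Left analog: (54 - 30) mod 360 = 24°
Right analog: (54 + 30) mod 360 = 84°
Analogous hues = 24° and 84°


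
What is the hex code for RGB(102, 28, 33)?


R = 102 → 66 (hex)
G = 28 → 1C (hex)
B = 33 → 21 (hex)
Hex = #661C21


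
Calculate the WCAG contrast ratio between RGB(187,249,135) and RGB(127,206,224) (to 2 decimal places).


Linearize each sRGB channel c=v/255: c/12.92 if c ≤ 0.04045 else ((c+0.055)/1.055)^2.4
L = 0.2126×R_lin + 0.7152×G_lin + 0.0722×B_lin
Color 1 (187,249,135):
  R=187: 187/255≈0.7333 > 0.04045 → ((0.7333+0.055)/1.055)^2.4 ≈ 0.49693
  G=249: 249/255≈0.9765 > 0.04045 → ((0.9765+0.055)/1.055)^2.4 ≈ 0.94731
  B=135: 135/255≈0.5294 > 0.04045 → ((0.5294+0.055)/1.055)^2.4 ≈ 0.24228
  L1 = 0.2126×0.49693 + 0.7152×0.94731 + 0.0722×0.24228 ≈ 0.80065
Color 2 (127,206,224):
  R=127: 127/255≈0.4980 > 0.04045 → ((0.4980+0.055)/1.055)^2.4 ≈ 0.21223
  G=206: 206/255≈0.8078 > 0.04045 → ((0.8078+0.055)/1.055)^2.4 ≈ 0.61721
  B=224: 224/255≈0.8784 > 0.04045 → ((0.8784+0.055)/1.055)^2.4 ≈ 0.74540
  L2 = 0.2126×0.21223 + 0.7152×0.61721 + 0.0722×0.74540 ≈ 0.54036
Lighter = 0.80065, Darker = 0.54036
Ratio = (L_lighter + 0.05) / (L_darker + 0.05)
Ratio = (0.80065 + 0.05) / (0.54036 + 0.05) = 0.85065 / 0.59036 ≈ 1.4409
Ratio ≈ 1.44:1


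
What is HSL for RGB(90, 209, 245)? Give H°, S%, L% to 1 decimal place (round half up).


Normalize: R'=90/255≈0.3529, G'=209/255≈0.8196, B'=245/255≈0.9608
Max=245/255, Min=90/255, Δ=Max-Min=155/255
L = (Max+Min)/2 = (245+90)/510 = 335/510 = 0.65686… → L = 65.7%
L > 0.5 → S = Δ/(2-Max-Min) = 155/(510-245-90) = 155/175 = 0.88571… → S = 88.6%
(the 1/255 factors cancel in S and H, so raw channel differences can be used)
Max is B' → H = 60 × ((R-G)/Δ + 4) = 60 × ((90-209)/155 + 4)
  -119/155 + 4 = -0.7677… + 4 = 3.2322…
  H = 60 × 3.2322… = 193.935…° → H = 193.9°
= HSL(193.9°, 88.6%, 65.7%)


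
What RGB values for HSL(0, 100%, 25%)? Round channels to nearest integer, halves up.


H=0°, S=1.00, L=0.25
C = (1-|2L-1|)×S = (1-|-0.50|)×1.00 = 0.5
H' = H/60 = 0/60 ≈ 0.0000; X = C×(1-|H' mod 2 - 1|) = 0.0
m = L - C/2 = 0.25 - 0.25 = 0
Sector ⌊H'⌋ = 0 → (R',G',B') = (0.5, 0.0, 0.0)
RGB = ((R'+m)×255, (G'+m)×255, (B'+m)×255) = (127.5, 0.0, 0.0)
Round half up → RGB(128, 0, 0)


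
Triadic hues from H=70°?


Triadic: equally spaced at 120° intervals
H1 = 70°
H2 = (70 + 120) mod 360 = 190°
H3 = (70 + 240) mod 360 = 310°
Triadic = 70°, 190°, 310°


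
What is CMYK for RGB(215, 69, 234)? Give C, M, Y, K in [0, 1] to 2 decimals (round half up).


R'=215/255≈0.8431, G'=69/255≈0.2706, B'=234/255≈0.9176
K = 1 - max(R',G',B') = 1 - 234/255 = 21/255 = 0.08235… → 0.08
(1-R'-K)/(1-K) simplifies to (max-R)/max with max = 234:
C = (234-215)/234 = 19/234 = 0.08119… → 0.08
M = (234-69)/234 = 165/234 = 0.70512… → 0.71
Y = (234-234)/234 = 0/234 = 0 → 0.00
= CMYK(0.08, 0.71, 0.00, 0.08)


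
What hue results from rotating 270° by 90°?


New hue = (H + rotation) mod 360
New hue = (270 + 90) mod 360
= 360 mod 360
= 0°


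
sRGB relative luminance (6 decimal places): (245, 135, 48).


Linearize each channel (sRGB transfer function): c = v/255; c_lin = c/12.92 if c ≤ 0.04045, else ((c+0.055)/1.055)^2.4
  R: 245/255 ≈ 0.960784 > 0.04045 → ((0.960784+0.055)/1.055)^2.4 ≈ 0.913099
  G: 135/255 ≈ 0.529412 > 0.04045 → ((0.529412+0.055)/1.055)^2.4 ≈ 0.242281
  B: 48/255 ≈ 0.188235 > 0.04045 → ((0.188235+0.055)/1.055)^2.4 ≈ 0.029557
R_lin = 0.913099, G_lin = 0.242281, B_lin = 0.029557
L = 0.2126×R + 0.7152×G + 0.0722×B
L = 0.2126×0.913099 + 0.7152×0.242281 + 0.0722×0.029557
L ≈ 0.369538


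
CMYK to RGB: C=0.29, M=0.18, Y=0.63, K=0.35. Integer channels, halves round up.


R = 255 × (1-C) × (1-K) = 255 × 0.71 × 0.65 = 117.6825 → 118
G = 255 × (1-M) × (1-K) = 255 × 0.82 × 0.65 = 135.915 → 136
B = 255 × (1-Y) × (1-K) = 255 × 0.37 × 0.65 = 61.3275 → 61
= RGB(118, 136, 61)


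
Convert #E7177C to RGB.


E7 → 231 (R)
17 → 23 (G)
7C → 124 (B)
= RGB(231, 23, 124)


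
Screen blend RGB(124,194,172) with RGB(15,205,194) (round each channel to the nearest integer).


Screen: C = 255 - (255-A)×(255-B)/255, rounded to nearest integer
R: 255 - (255-124)×(255-15)/255 = 255 - 31440/255 ≈ 255 - 123.294 = 131.706 → 132
G: 255 - (255-194)×(255-205)/255 = 255 - 3050/255 ≈ 255 - 11.961 = 243.039 → 243
B: 255 - (255-172)×(255-194)/255 = 255 - 5063/255 ≈ 255 - 19.855 = 235.145 → 235
= RGB(132, 243, 235)


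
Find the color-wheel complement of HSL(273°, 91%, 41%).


Complement = opposite side of color wheel = hue + 180°
H' = (273 + 180) mod 360 = 93°
S and L unchanged.
= HSL(93°, 91%, 41%)


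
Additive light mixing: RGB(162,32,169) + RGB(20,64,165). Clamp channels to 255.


Additive: each channel = min(255, C₁+C₂)
R: 162+20 = 182 → 182
G: 32+64 = 96 → 96
B: 169+165 = 334 → 255
= RGB(182, 96, 255)


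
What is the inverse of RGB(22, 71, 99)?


Invert: (255-R, 255-G, 255-B)
R: 255-22 = 233
G: 255-71 = 184
B: 255-99 = 156
= RGB(233, 184, 156)


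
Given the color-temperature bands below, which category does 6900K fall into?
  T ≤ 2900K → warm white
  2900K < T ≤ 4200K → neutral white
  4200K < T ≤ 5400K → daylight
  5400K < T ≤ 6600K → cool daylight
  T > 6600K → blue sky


Temperature: 6900K
6900K > 6600K → blue sky
Classification: blue sky


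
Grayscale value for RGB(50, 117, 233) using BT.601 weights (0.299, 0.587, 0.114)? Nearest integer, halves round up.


Gray = 0.299×R + 0.587×G + 0.114×B
Gray = 0.299×50 + 0.587×117 + 0.114×233
Gray = 14.950 + 68.679 + 26.562
Gray = 110.191 → round half up → 110
Gray = 110


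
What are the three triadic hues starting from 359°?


Triadic: equally spaced at 120° intervals
H1 = 359°
H2 = (359 + 120) mod 360 = 119°
H3 = (359 + 240) mod 360 = 239°
Triadic = 359°, 119°, 239°


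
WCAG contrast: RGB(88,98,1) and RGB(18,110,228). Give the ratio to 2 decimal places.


Linearize each sRGB channel c=v/255: c/12.92 if c ≤ 0.04045 else ((c+0.055)/1.055)^2.4
L = 0.2126×R_lin + 0.7152×G_lin + 0.0722×B_lin
Color 1 (88,98,1):
  R=88: 88/255≈0.3451 > 0.04045 → ((0.3451+0.055)/1.055)^2.4 ≈ 0.09759
  G=98: 98/255≈0.3843 > 0.04045 → ((0.3843+0.055)/1.055)^2.4 ≈ 0.12214
  B=1: 1/255≈0.0039 ≤ 0.04045 → 0.0039/12.92 ≈ 0.00030
  L1 = 0.2126×0.09759 + 0.7152×0.12214 + 0.0722×0.00030 ≈ 0.10812
Color 2 (18,110,228):
  R=18: 18/255≈0.0706 > 0.04045 → ((0.0706+0.055)/1.055)^2.4 ≈ 0.00605
  G=110: 110/255≈0.4314 > 0.04045 → ((0.4314+0.055)/1.055)^2.4 ≈ 0.15593
  B=228: 228/255≈0.8941 > 0.04045 → ((0.8941+0.055)/1.055)^2.4 ≈ 0.77582
  L2 = 0.2126×0.00605 + 0.7152×0.15593 + 0.0722×0.77582 ≈ 0.16882
Lighter = 0.16882, Darker = 0.10812
Ratio = (L_lighter + 0.05) / (L_darker + 0.05)
Ratio = (0.16882 + 0.05) / (0.10812 + 0.05) = 0.21882 / 0.15812 ≈ 1.3839
Ratio ≈ 1.38:1


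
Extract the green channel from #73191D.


Color: #73191D
R = 73 = 115
G = 19 = 25
B = 1D = 29
Green = 25


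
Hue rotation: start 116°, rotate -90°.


New hue = (H + rotation) mod 360
New hue = (116 -90) mod 360
= 26 mod 360
= 26°


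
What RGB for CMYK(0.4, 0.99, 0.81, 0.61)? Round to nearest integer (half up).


R = 255 × (1-C) × (1-K) = 255 × 0.60 × 0.39 = 59.67 → 60
G = 255 × (1-M) × (1-K) = 255 × 0.01 × 0.39 = 0.9945 → 1
B = 255 × (1-Y) × (1-K) = 255 × 0.19 × 0.39 = 18.8955 → 19
= RGB(60, 1, 19)


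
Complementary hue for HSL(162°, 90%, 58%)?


Complement = opposite side of color wheel = hue + 180°
H' = (162 + 180) mod 360 = 342°
S and L unchanged.
= HSL(342°, 90%, 58%)


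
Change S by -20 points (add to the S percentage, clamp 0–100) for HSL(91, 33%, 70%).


Original S = 33%
Adjustment = -20 percentage points
New S = 33 + (-20) = 13
Clamp to [0, 100] → 13
= HSL(91°, 13%, 70%)


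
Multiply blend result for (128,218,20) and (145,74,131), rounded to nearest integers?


Multiply: C = A×B/255, rounded to nearest integer
R: 128×145/255 = 18560/255 ≈ 72.784 → 73
G: 218×74/255 = 16132/255 ≈ 63.263 → 63
B: 20×131/255 = 2620/255 ≈ 10.275 → 10
= RGB(73, 63, 10)


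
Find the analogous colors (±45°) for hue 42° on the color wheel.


Base hue: 42°
Left analog: (42 - 45) mod 360 = 357°
Right analog: (42 + 45) mod 360 = 87°
Analogous hues = 357° and 87°


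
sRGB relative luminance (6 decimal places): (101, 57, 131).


Linearize each channel (sRGB transfer function): c = v/255; c_lin = c/12.92 if c ≤ 0.04045, else ((c+0.055)/1.055)^2.4
  R: 101/255 ≈ 0.396078 > 0.04045 → ((0.396078+0.055)/1.055)^2.4 ≈ 0.130136
  G: 57/255 ≈ 0.223529 > 0.04045 → ((0.223529+0.055)/1.055)^2.4 ≈ 0.040915
  B: 131/255 ≈ 0.513725 > 0.04045 → ((0.513725+0.055)/1.055)^2.4 ≈ 0.226966
R_lin = 0.130136, G_lin = 0.040915, B_lin = 0.226966
L = 0.2126×R + 0.7152×G + 0.0722×B
L = 0.2126×0.130136 + 0.7152×0.040915 + 0.0722×0.226966
L ≈ 0.073316


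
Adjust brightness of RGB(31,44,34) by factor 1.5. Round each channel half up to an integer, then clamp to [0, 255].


Multiply each channel by 1.5, round half up, clamp to [0, 255]
R: 31×1.5 = 46.5 → round → 47
G: 44×1.5 = 66
B: 34×1.5 = 51
= RGB(47, 66, 51)


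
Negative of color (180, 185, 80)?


Invert: (255-R, 255-G, 255-B)
R: 255-180 = 75
G: 255-185 = 70
B: 255-80 = 175
= RGB(75, 70, 175)


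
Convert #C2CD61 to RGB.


C2 → 194 (R)
CD → 205 (G)
61 → 97 (B)
= RGB(194, 205, 97)


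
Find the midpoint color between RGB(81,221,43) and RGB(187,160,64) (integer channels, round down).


Midpoint: each channel = ⌊(C₁+C₂)/2⌋
R: ⌊(81+187)/2⌋ = 134
G: ⌊(221+160)/2⌋ = 190
B: ⌊(43+64)/2⌋ = 53
= RGB(134, 190, 53)


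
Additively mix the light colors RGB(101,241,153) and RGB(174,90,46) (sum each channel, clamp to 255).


Additive: each channel = min(255, C₁+C₂)
R: 101+174 = 275 → 255
G: 241+90 = 331 → 255
B: 153+46 = 199 → 199
= RGB(255, 255, 199)


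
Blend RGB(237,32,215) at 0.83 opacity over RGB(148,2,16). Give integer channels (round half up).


C = α×F + (1-α)×B, with 1-α = 0.17
R: 0.83×237 + 0.17×148 = 196.71 + 25.16 = 221.87 → 222
G: 0.83×32 + 0.17×2 = 26.56 + 0.34 = 26.90 → 27
B: 0.83×215 + 0.17×16 = 178.45 + 2.72 = 181.17 → 181
= RGB(222, 27, 181)


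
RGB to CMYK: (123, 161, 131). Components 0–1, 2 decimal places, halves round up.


R'=123/255≈0.4824, G'=161/255≈0.6314, B'=131/255≈0.5137
K = 1 - max(R',G',B') = 1 - 161/255 = 94/255 = 0.36862… → 0.37
(1-R'-K)/(1-K) simplifies to (max-R)/max with max = 161:
C = (161-123)/161 = 38/161 = 0.23602… → 0.24
M = (161-161)/161 = 0/161 = 0 → 0.00
Y = (161-131)/161 = 30/161 = 0.18633… → 0.19
= CMYK(0.24, 0.00, 0.19, 0.37)


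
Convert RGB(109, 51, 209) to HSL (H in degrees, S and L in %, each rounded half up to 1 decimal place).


Normalize: R'=109/255≈0.4275, G'=51/255≈0.2000, B'=209/255≈0.8196
Max=209/255, Min=51/255, Δ=Max-Min=158/255
L = (Max+Min)/2 = (209+51)/510 = 260/510 = 0.50980… → L = 51.0%
L > 0.5 → S = Δ/(2-Max-Min) = 158/(510-209-51) = 158/250 = 0.632 → S = 63.2%
(the 1/255 factors cancel in S and H, so raw channel differences can be used)
Max is B' → H = 60 × ((R-G)/Δ + 4) = 60 × ((109-51)/158 + 4)
  58/158 + 4 = 0.3670… + 4 = 4.3670…
  H = 60 × 4.3670… = 262.025…° → H = 262.0°
= HSL(262.0°, 63.2%, 51.0%)


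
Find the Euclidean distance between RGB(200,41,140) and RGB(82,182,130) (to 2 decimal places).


d = √[(R₁-R₂)² + (G₁-G₂)² + (B₁-B₂)²]
d = √[(200-82)² + (41-182)² + (140-130)²]
d = √[13924 + 19881 + 100]
d = √33905
d ≈ 184.13


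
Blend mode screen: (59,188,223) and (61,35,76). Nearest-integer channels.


Screen: C = 255 - (255-A)×(255-B)/255, rounded to nearest integer
R: 255 - (255-59)×(255-61)/255 = 255 - 38024/255 ≈ 255 - 149.114 = 105.886 → 106
G: 255 - (255-188)×(255-35)/255 = 255 - 14740/255 ≈ 255 - 57.804 = 197.196 → 197
B: 255 - (255-223)×(255-76)/255 = 255 - 5728/255 ≈ 255 - 22.463 = 232.537 → 233
= RGB(106, 197, 233)


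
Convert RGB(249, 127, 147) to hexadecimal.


R = 249 → F9 (hex)
G = 127 → 7F (hex)
B = 147 → 93 (hex)
Hex = #F97F93


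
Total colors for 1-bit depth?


Colors = 2^bits = 2^1
= 2 colors


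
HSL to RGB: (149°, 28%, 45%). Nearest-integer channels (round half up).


H=149°, S=0.28, L=0.45
C = (1-|2L-1|)×S = (1-|-0.10|)×0.28 = 0.252
H' = H/60 = 149/60 ≈ 2.4833; X = C×(1-|H' mod 2 - 1|) = 0.1218
m = L - C/2 = 0.45 - 0.126 = 0.324
Sector ⌊H'⌋ = 2 → (R',G',B') = (0.0, 0.252, 0.1218)
RGB = ((R'+m)×255, (G'+m)×255, (B'+m)×255) = (82.62, 146.88, 113.679)
Round half up → RGB(83, 147, 114)


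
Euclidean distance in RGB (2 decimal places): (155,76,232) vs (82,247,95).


d = √[(R₁-R₂)² + (G₁-G₂)² + (B₁-B₂)²]
d = √[(155-82)² + (76-247)² + (232-95)²]
d = √[5329 + 29241 + 18769]
d = √53339
d ≈ 230.95


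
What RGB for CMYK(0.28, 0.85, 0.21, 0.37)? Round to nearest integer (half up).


R = 255 × (1-C) × (1-K) = 255 × 0.72 × 0.63 = 115.668 → 116
G = 255 × (1-M) × (1-K) = 255 × 0.15 × 0.63 = 24.0975 → 24
B = 255 × (1-Y) × (1-K) = 255 × 0.79 × 0.63 = 126.9135 → 127
= RGB(116, 24, 127)


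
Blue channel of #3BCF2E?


Color: #3BCF2E
R = 3B = 59
G = CF = 207
B = 2E = 46
Blue = 46


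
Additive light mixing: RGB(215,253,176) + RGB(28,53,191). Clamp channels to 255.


Additive: each channel = min(255, C₁+C₂)
R: 215+28 = 243 → 243
G: 253+53 = 306 → 255
B: 176+191 = 367 → 255
= RGB(243, 255, 255)


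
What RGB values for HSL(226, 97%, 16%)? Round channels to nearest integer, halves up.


H=226°, S=0.97, L=0.16
C = (1-|2L-1|)×S = (1-|-0.68|)×0.97 = 0.3104
H' = H/60 = 226/60 ≈ 3.7667; X = C×(1-|H' mod 2 - 1|) ≈ 0.0724
m = L - C/2 = 0.16 - 0.1552 = 0.0048
Sector ⌊H'⌋ = 3 → (R',G',B') = (0.0, ≈0.0724, 0.3104)
RGB = ((R'+m)×255, (G'+m)×255, (B'+m)×255) = (1.224, 19.6928, 80.376)
Round half up → RGB(1, 20, 80)


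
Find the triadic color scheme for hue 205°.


Triadic: equally spaced at 120° intervals
H1 = 205°
H2 = (205 + 120) mod 360 = 325°
H3 = (205 + 240) mod 360 = 85°
Triadic = 205°, 325°, 85°


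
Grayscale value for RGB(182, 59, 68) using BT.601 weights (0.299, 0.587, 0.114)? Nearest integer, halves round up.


Gray = 0.299×R + 0.587×G + 0.114×B
Gray = 0.299×182 + 0.587×59 + 0.114×68
Gray = 54.418 + 34.633 + 7.752
Gray = 96.803 → round half up → 97
Gray = 97


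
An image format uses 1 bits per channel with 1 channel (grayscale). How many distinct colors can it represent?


Total bits = 1 bits/channel × 1 channels = 1 bits
Distinct colors = 2^1
= 2 colors


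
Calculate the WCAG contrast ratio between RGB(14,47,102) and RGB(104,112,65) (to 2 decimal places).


Linearize each sRGB channel c=v/255: c/12.92 if c ≤ 0.04045 else ((c+0.055)/1.055)^2.4
L = 0.2126×R_lin + 0.7152×G_lin + 0.0722×B_lin
Color 1 (14,47,102):
  R=14: 14/255≈0.0549 > 0.04045 → ((0.0549+0.055)/1.055)^2.4 ≈ 0.00439
  G=47: 47/255≈0.1843 > 0.04045 → ((0.1843+0.055)/1.055)^2.4 ≈ 0.02843
  B=102: 102/255≈0.4000 > 0.04045 → ((0.4000+0.055)/1.055)^2.4 ≈ 0.13287
  L1 = 0.2126×0.00439 + 0.7152×0.02843 + 0.0722×0.13287 ≈ 0.03086
Color 2 (104,112,65):
  R=104: 104/255≈0.4078 > 0.04045 → ((0.4078+0.055)/1.055)^2.4 ≈ 0.13843
  G=112: 112/255≈0.4392 > 0.04045 → ((0.4392+0.055)/1.055)^2.4 ≈ 0.16203
  B=65: 65/255≈0.2549 > 0.04045 → ((0.2549+0.055)/1.055)^2.4 ≈ 0.05286
  L2 = 0.2126×0.13843 + 0.7152×0.16203 + 0.0722×0.05286 ≈ 0.14913
Lighter = 0.14913, Darker = 0.03086
Ratio = (L_lighter + 0.05) / (L_darker + 0.05)
Ratio = (0.14913 + 0.05) / (0.03086 + 0.05) = 0.19913 / 0.08086 ≈ 2.4627
Ratio ≈ 2.46:1


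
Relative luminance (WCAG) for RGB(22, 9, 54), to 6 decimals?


Linearize each channel (sRGB transfer function): c = v/255; c_lin = c/12.92 if c ≤ 0.04045, else ((c+0.055)/1.055)^2.4
  R: 22/255 ≈ 0.086275 > 0.04045 → ((0.086275+0.055)/1.055)^2.4 ≈ 0.008023
  G: 9/255 ≈ 0.035294 ≤ 0.04045 → 0.035294/12.92 ≈ 0.002732
  B: 54/255 ≈ 0.211765 > 0.04045 → ((0.211765+0.055)/1.055)^2.4 ≈ 0.036889
R_lin = 0.008023, G_lin = 0.002732, B_lin = 0.036889
L = 0.2126×R + 0.7152×G + 0.0722×B
L = 0.2126×0.008023 + 0.7152×0.002732 + 0.0722×0.036889
L ≈ 0.006323


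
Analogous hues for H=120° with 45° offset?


Base hue: 120°
Left analog: (120 - 45) mod 360 = 75°
Right analog: (120 + 45) mod 360 = 165°
Analogous hues = 75° and 165°


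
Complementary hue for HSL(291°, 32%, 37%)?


Complement = opposite side of color wheel = hue + 180°
H' = (291 + 180) mod 360 = 111°
S and L unchanged.
= HSL(111°, 32%, 37%)


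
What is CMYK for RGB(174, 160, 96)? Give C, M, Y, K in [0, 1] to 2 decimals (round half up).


R'=174/255≈0.6824, G'=160/255≈0.6275, B'=96/255≈0.3765
K = 1 - max(R',G',B') = 1 - 174/255 = 81/255 = 0.31764… → 0.32
(1-R'-K)/(1-K) simplifies to (max-R)/max with max = 174:
C = (174-174)/174 = 0/174 = 0 → 0.00
M = (174-160)/174 = 14/174 = 0.08045… → 0.08
Y = (174-96)/174 = 78/174 = 0.44827… → 0.45
= CMYK(0.00, 0.08, 0.45, 0.32)


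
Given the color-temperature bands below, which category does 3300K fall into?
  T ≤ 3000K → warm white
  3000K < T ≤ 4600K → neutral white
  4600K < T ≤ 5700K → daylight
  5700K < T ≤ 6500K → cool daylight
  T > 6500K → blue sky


Temperature: 3300K
3000K < 3300K ≤ 4600K → neutral white
Classification: neutral white


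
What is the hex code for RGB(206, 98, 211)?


R = 206 → CE (hex)
G = 98 → 62 (hex)
B = 211 → D3 (hex)
Hex = #CE62D3


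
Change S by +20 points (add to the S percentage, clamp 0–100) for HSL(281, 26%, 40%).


Original S = 26%
Adjustment = +20 percentage points
New S = 26 + (20) = 46
Clamp to [0, 100] → 46
= HSL(281°, 46%, 40%)


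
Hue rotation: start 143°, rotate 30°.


New hue = (H + rotation) mod 360
New hue = (143 + 30) mod 360
= 173 mod 360
= 173°


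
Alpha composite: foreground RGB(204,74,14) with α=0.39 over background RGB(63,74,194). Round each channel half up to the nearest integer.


C = α×F + (1-α)×B, with 1-α = 0.61
R: 0.39×204 + 0.61×63 = 79.56 + 38.43 = 117.99 → 118
G: 0.39×74 + 0.61×74 = 28.86 + 45.14 = 74.00 → 74
B: 0.39×14 + 0.61×194 = 5.46 + 118.34 = 123.80 → 124
= RGB(118, 74, 124)


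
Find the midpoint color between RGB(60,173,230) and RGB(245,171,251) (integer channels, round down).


Midpoint: each channel = ⌊(C₁+C₂)/2⌋
R: ⌊(60+245)/2⌋ = 152
G: ⌊(173+171)/2⌋ = 172
B: ⌊(230+251)/2⌋ = 240
= RGB(152, 172, 240)


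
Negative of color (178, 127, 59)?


Invert: (255-R, 255-G, 255-B)
R: 255-178 = 77
G: 255-127 = 128
B: 255-59 = 196
= RGB(77, 128, 196)


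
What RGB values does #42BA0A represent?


42 → 66 (R)
BA → 186 (G)
0A → 10 (B)
= RGB(66, 186, 10)


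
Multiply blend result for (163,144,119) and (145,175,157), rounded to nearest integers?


Multiply: C = A×B/255, rounded to nearest integer
R: 163×145/255 = 23635/255 ≈ 92.686 → 93
G: 144×175/255 = 25200/255 ≈ 98.824 → 99
B: 119×157/255 = 18683/255 ≈ 73.267 → 73
= RGB(93, 99, 73)


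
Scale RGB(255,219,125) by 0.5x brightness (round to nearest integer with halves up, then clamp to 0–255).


Multiply each channel by 0.5, round half up, clamp to [0, 255]
R: 255×0.5 = 127.5 → round → 128
G: 219×0.5 = 109.5 → round → 110
B: 125×0.5 = 62.5 → round → 63
= RGB(128, 110, 63)


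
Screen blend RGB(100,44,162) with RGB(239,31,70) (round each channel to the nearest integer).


Screen: C = 255 - (255-A)×(255-B)/255, rounded to nearest integer
R: 255 - (255-100)×(255-239)/255 = 255 - 2480/255 ≈ 255 - 9.725 = 245.275 → 245
G: 255 - (255-44)×(255-31)/255 = 255 - 47264/255 ≈ 255 - 185.349 = 69.651 → 70
B: 255 - (255-162)×(255-70)/255 = 255 - 17205/255 ≈ 255 - 67.471 = 187.529 → 188
= RGB(245, 70, 188)


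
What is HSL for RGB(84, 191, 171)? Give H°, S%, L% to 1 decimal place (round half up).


Normalize: R'=84/255≈0.3294, G'=191/255≈0.7490, B'=171/255≈0.6706
Max=191/255, Min=84/255, Δ=Max-Min=107/255
L = (Max+Min)/2 = (191+84)/510 = 275/510 = 0.53921… → L = 53.9%
L > 0.5 → S = Δ/(2-Max-Min) = 107/(510-191-84) = 107/235 = 0.45531… → S = 45.5%
(the 1/255 factors cancel in S and H, so raw channel differences can be used)
Max is G' → H = 60 × ((B-R)/Δ + 2) = 60 × ((171-84)/107 + 2)
  87/107 + 2 = 0.8130… + 2 = 2.8130…
  H = 60 × 2.8130… = 168.785…° → H = 168.8°
= HSL(168.8°, 45.5%, 53.9%)


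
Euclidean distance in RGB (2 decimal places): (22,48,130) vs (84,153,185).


d = √[(R₁-R₂)² + (G₁-G₂)² + (B₁-B₂)²]
d = √[(22-84)² + (48-153)² + (130-185)²]
d = √[3844 + 11025 + 3025]
d = √17894
d ≈ 133.77


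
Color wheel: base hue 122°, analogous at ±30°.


Base hue: 122°
Left analog: (122 - 30) mod 360 = 92°
Right analog: (122 + 30) mod 360 = 152°
Analogous hues = 92° and 152°


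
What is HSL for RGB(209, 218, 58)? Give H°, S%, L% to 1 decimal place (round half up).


Normalize: R'=209/255≈0.8196, G'=218/255≈0.8549, B'=58/255≈0.2275
Max=218/255, Min=58/255, Δ=Max-Min=160/255
L = (Max+Min)/2 = (218+58)/510 = 276/510 = 0.54117… → L = 54.1%
L > 0.5 → S = Δ/(2-Max-Min) = 160/(510-218-58) = 160/234 = 0.68376… → S = 68.4%
(the 1/255 factors cancel in S and H, so raw channel differences can be used)
Max is G' → H = 60 × ((B-R)/Δ + 2) = 60 × ((58-209)/160 + 2)
  -151/160 + 2 = -0.9437… + 2 = 1.0562…
  H = 60 × 1.0562… = 63.375° → H = 63.4°
= HSL(63.4°, 68.4%, 54.1%)


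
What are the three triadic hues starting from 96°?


Triadic: equally spaced at 120° intervals
H1 = 96°
H2 = (96 + 120) mod 360 = 216°
H3 = (96 + 240) mod 360 = 336°
Triadic = 96°, 216°, 336°


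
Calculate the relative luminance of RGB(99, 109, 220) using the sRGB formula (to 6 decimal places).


Linearize each channel (sRGB transfer function): c = v/255; c_lin = c/12.92 if c ≤ 0.04045, else ((c+0.055)/1.055)^2.4
  R: 99/255 ≈ 0.388235 > 0.04045 → ((0.388235+0.055)/1.055)^2.4 ≈ 0.124772
  G: 109/255 ≈ 0.427451 > 0.04045 → ((0.427451+0.055)/1.055)^2.4 ≈ 0.152926
  B: 220/255 ≈ 0.862745 > 0.04045 → ((0.862745+0.055)/1.055)^2.4 ≈ 0.715694
R_lin = 0.124772, G_lin = 0.152926, B_lin = 0.715694
L = 0.2126×R + 0.7152×G + 0.0722×B
L = 0.2126×0.124772 + 0.7152×0.152926 + 0.0722×0.715694
L ≈ 0.187572


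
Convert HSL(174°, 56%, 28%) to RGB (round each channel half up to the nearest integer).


H=174°, S=0.56, L=0.28
C = (1-|2L-1|)×S = (1-|-0.44|)×0.56 = 0.3136
H' = H/60 = 174/60 ≈ 2.9000; X = C×(1-|H' mod 2 - 1|) = 0.28224
m = L - C/2 = 0.28 - 0.1568 = 0.1232
Sector ⌊H'⌋ = 2 → (R',G',B') = (0.0, 0.3136, 0.28224)
RGB = ((R'+m)×255, (G'+m)×255, (B'+m)×255) = (31.416, 111.384, 103.3872)
Round half up → RGB(31, 111, 103)


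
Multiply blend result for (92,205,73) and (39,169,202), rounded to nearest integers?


Multiply: C = A×B/255, rounded to nearest integer
R: 92×39/255 = 3588/255 ≈ 14.071 → 14
G: 205×169/255 = 34645/255 ≈ 135.863 → 136
B: 73×202/255 = 14746/255 ≈ 57.827 → 58
= RGB(14, 136, 58)


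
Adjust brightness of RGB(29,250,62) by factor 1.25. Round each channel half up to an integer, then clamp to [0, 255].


Multiply each channel by 1.25, round half up, clamp to [0, 255]
R: 29×1.25 = 36.25 → round → 36
G: 250×1.25 = 312.5 → round → 313 → clamp → 255
B: 62×1.25 = 77.5 → round → 78
= RGB(36, 255, 78)


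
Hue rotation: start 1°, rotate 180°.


New hue = (H + rotation) mod 360
New hue = (1 + 180) mod 360
= 181 mod 360
= 181°


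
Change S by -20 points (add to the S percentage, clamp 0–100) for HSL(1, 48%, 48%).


Original S = 48%
Adjustment = -20 percentage points
New S = 48 + (-20) = 28
Clamp to [0, 100] → 28
= HSL(1°, 28%, 48%)


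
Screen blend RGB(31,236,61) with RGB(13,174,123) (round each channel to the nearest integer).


Screen: C = 255 - (255-A)×(255-B)/255, rounded to nearest integer
R: 255 - (255-31)×(255-13)/255 = 255 - 54208/255 ≈ 255 - 212.580 = 42.420 → 42
G: 255 - (255-236)×(255-174)/255 = 255 - 1539/255 ≈ 255 - 6.035 = 248.965 → 249
B: 255 - (255-61)×(255-123)/255 = 255 - 25608/255 ≈ 255 - 100.424 = 154.576 → 155
= RGB(42, 249, 155)


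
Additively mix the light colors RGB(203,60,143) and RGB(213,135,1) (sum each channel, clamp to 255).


Additive: each channel = min(255, C₁+C₂)
R: 203+213 = 416 → 255
G: 60+135 = 195 → 195
B: 143+1 = 144 → 144
= RGB(255, 195, 144)


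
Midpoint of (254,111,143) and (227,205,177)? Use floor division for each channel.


Midpoint: each channel = ⌊(C₁+C₂)/2⌋
R: ⌊(254+227)/2⌋ = 240
G: ⌊(111+205)/2⌋ = 158
B: ⌊(143+177)/2⌋ = 160
= RGB(240, 158, 160)


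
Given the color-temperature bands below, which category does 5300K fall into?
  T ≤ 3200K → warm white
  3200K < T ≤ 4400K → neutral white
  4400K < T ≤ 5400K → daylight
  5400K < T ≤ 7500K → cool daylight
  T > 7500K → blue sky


Temperature: 5300K
4400K < 5300K ≤ 5400K → daylight
Classification: daylight


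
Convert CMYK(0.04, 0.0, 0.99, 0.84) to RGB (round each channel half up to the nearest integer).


R = 255 × (1-C) × (1-K) = 255 × 0.96 × 0.16 = 39.168 → 39
G = 255 × (1-M) × (1-K) = 255 × 1.00 × 0.16 = 40.8 → 41
B = 255 × (1-Y) × (1-K) = 255 × 0.01 × 0.16 = 0.408 → 0
= RGB(39, 41, 0)


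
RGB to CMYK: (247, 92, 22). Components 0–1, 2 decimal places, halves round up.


R'=247/255≈0.9686, G'=92/255≈0.3608, B'=22/255≈0.0863
K = 1 - max(R',G',B') = 1 - 247/255 = 8/255 = 0.03137… → 0.03
(1-R'-K)/(1-K) simplifies to (max-R)/max with max = 247:
C = (247-247)/247 = 0/247 = 0 → 0.00
M = (247-92)/247 = 155/247 = 0.62753… → 0.63
Y = (247-22)/247 = 225/247 = 0.91093… → 0.91
= CMYK(0.00, 0.63, 0.91, 0.03)


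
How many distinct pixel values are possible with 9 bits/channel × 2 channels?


Total bits = 9 bits/channel × 2 channels = 18 bits
Distinct pixel values = 2^18
= 262,144 pixel values


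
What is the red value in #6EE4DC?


Color: #6EE4DC
R = 6E = 110
G = E4 = 228
B = DC = 220
Red = 110


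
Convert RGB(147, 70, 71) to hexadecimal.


R = 147 → 93 (hex)
G = 70 → 46 (hex)
B = 71 → 47 (hex)
Hex = #934647


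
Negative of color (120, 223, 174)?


Invert: (255-R, 255-G, 255-B)
R: 255-120 = 135
G: 255-223 = 32
B: 255-174 = 81
= RGB(135, 32, 81)


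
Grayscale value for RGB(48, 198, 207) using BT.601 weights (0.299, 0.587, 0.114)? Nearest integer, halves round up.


Gray = 0.299×R + 0.587×G + 0.114×B
Gray = 0.299×48 + 0.587×198 + 0.114×207
Gray = 14.352 + 116.226 + 23.598
Gray = 154.176 → round half up → 154
Gray = 154


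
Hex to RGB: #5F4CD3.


5F → 95 (R)
4C → 76 (G)
D3 → 211 (B)
= RGB(95, 76, 211)


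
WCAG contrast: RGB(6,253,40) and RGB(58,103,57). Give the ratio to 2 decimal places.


Linearize each sRGB channel c=v/255: c/12.92 if c ≤ 0.04045 else ((c+0.055)/1.055)^2.4
L = 0.2126×R_lin + 0.7152×G_lin + 0.0722×B_lin
Color 1 (6,253,40):
  R=6: 6/255≈0.0235 ≤ 0.04045 → 0.0235/12.92 ≈ 0.00182
  G=253: 253/255≈0.9922 > 0.04045 → ((0.9922+0.055)/1.055)^2.4 ≈ 0.98225
  B=40: 40/255≈0.1569 > 0.04045 → ((0.1569+0.055)/1.055)^2.4 ≈ 0.02122
  L1 = 0.2126×0.00182 + 0.7152×0.98225 + 0.0722×0.02122 ≈ 0.70442
Color 2 (58,103,57):
  R=58: 58/255≈0.2275 > 0.04045 → ((0.2275+0.055)/1.055)^2.4 ≈ 0.04231
  G=103: 103/255≈0.4039 > 0.04045 → ((0.4039+0.055)/1.055)^2.4 ≈ 0.13563
  B=57: 57/255≈0.2235 > 0.04045 → ((0.2235+0.055)/1.055)^2.4 ≈ 0.04092
  L2 = 0.2126×0.04231 + 0.7152×0.13563 + 0.0722×0.04092 ≈ 0.10895
Lighter = 0.70442, Darker = 0.10895
Ratio = (L_lighter + 0.05) / (L_darker + 0.05)
Ratio = (0.70442 + 0.05) / (0.10895 + 0.05) = 0.75442 / 0.15895 ≈ 4.7462
Ratio ≈ 4.75:1


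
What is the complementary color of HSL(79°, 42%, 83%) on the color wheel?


Complement = opposite side of color wheel = hue + 180°
H' = (79 + 180) mod 360 = 259°
S and L unchanged.
= HSL(259°, 42%, 83%)


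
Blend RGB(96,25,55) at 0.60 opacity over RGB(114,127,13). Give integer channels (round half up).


C = α×F + (1-α)×B, with 1-α = 0.40
R: 0.60×96 + 0.40×114 = 57.60 + 45.60 = 103.20 → 103
G: 0.60×25 + 0.40×127 = 15.00 + 50.80 = 65.80 → 66
B: 0.60×55 + 0.40×13 = 33.00 + 5.20 = 38.20 → 38
= RGB(103, 66, 38)


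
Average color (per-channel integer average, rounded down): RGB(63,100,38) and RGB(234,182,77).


Midpoint: each channel = ⌊(C₁+C₂)/2⌋
R: ⌊(63+234)/2⌋ = 148
G: ⌊(100+182)/2⌋ = 141
B: ⌊(38+77)/2⌋ = 57
= RGB(148, 141, 57)


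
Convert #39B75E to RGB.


39 → 57 (R)
B7 → 183 (G)
5E → 94 (B)
= RGB(57, 183, 94)


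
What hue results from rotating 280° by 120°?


New hue = (H + rotation) mod 360
New hue = (280 + 120) mod 360
= 400 mod 360
= 40°


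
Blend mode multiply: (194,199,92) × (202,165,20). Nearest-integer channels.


Multiply: C = A×B/255, rounded to nearest integer
R: 194×202/255 = 39188/255 ≈ 153.678 → 154
G: 199×165/255 = 32835/255 ≈ 128.765 → 129
B: 92×20/255 = 1840/255 ≈ 7.216 → 7
= RGB(154, 129, 7)


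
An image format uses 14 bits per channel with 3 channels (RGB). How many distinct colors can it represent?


Total bits = 14 bits/channel × 3 channels = 42 bits
Distinct colors = 2^42
= 4,398,046,511,104 colors


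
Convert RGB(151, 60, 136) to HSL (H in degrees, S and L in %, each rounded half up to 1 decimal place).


Normalize: R'=151/255≈0.5922, G'=60/255≈0.2353, B'=136/255≈0.5333
Max=151/255, Min=60/255, Δ=Max-Min=91/255
L = (Max+Min)/2 = (151+60)/510 = 211/510 = 0.41372… → L = 41.4%
L ≤ 0.5 → S = Δ/(Max+Min) = 91/(151+60) = 91/211 = 0.43127… → S = 43.1%
(the 1/255 factors cancel in S and H, so raw channel differences can be used)
Max is R' → H = 60 × (((G-B)/Δ) mod 6) = 60 × (((60-136)/91) mod 6)
  (-76)/91 = -0.8351…; negative, so add 6 → 5.1648…
  H = 60 × 5.1648… = 309.890…° → H = 309.9°
= HSL(309.9°, 43.1%, 41.4%)


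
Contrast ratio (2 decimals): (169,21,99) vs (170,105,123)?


Linearize each sRGB channel c=v/255: c/12.92 if c ≤ 0.04045 else ((c+0.055)/1.055)^2.4
L = 0.2126×R_lin + 0.7152×G_lin + 0.0722×B_lin
Color 1 (169,21,99):
  R=169: 169/255≈0.6627 > 0.04045 → ((0.6627+0.055)/1.055)^2.4 ≈ 0.39676
  G=21: 21/255≈0.0824 > 0.04045 → ((0.0824+0.055)/1.055)^2.4 ≈ 0.00750
  B=99: 99/255≈0.3882 > 0.04045 → ((0.3882+0.055)/1.055)^2.4 ≈ 0.12477
  L1 = 0.2126×0.39676 + 0.7152×0.00750 + 0.0722×0.12477 ≈ 0.09872
Color 2 (170,105,123):
  R=170: 170/255≈0.6667 > 0.04045 → ((0.6667+0.055)/1.055)^2.4 ≈ 0.40198
  G=105: 105/255≈0.4118 > 0.04045 → ((0.4118+0.055)/1.055)^2.4 ≈ 0.14126
  B=123: 123/255≈0.4824 > 0.04045 → ((0.4824+0.055)/1.055)^2.4 ≈ 0.19807
  L2 = 0.2126×0.40198 + 0.7152×0.14126 + 0.0722×0.19807 ≈ 0.20079
Lighter = 0.20079, Darker = 0.09872
Ratio = (L_lighter + 0.05) / (L_darker + 0.05)
Ratio = (0.20079 + 0.05) / (0.09872 + 0.05) = 0.25079 / 0.14872 ≈ 1.6863
Ratio ≈ 1.69:1
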